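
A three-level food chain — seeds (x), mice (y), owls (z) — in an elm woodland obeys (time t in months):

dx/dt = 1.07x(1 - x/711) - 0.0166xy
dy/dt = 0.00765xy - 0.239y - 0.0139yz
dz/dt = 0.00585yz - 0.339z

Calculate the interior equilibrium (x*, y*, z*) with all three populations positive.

x* ≈ 71.8, y* ≈ 57.9, z* ≈ 22.3

From dz/dt = 0: 0.00585y* = 0.339, so y* = 57.9.
From dx/dt = 0: 1.07(1 - x*/711) = 0.0166·57.9, giving x* = 711·(1 - 0.899) = 71.8.
From dy/dt = 0: 0.00765·71.8 - 0.239 = 0.0139z*, so z* = 0.31/0.0139 = 22.3.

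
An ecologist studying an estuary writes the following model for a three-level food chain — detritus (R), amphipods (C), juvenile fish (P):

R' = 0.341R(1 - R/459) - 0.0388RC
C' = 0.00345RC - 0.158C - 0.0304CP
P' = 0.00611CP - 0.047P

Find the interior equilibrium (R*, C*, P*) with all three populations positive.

R* ≈ 57.3, C* ≈ 7.69, P* ≈ 1.3

From dP/dt = 0: 0.00611C* = 0.047, so C* = 7.69.
From dR/dt = 0: 0.341(1 - R*/459) = 0.0388·7.69, giving R* = 459·(1 - 0.875) = 57.3.
From dC/dt = 0: 0.00345·57.3 - 0.158 = 0.0304P*, so P* = 0.0395/0.0304 = 1.3.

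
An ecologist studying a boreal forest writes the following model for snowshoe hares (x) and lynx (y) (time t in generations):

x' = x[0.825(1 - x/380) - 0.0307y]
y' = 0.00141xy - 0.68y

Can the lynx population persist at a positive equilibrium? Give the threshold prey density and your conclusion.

The predator equation gives dy/dt > 0 only when x > 0.68/0.00141 = 482.
Without the predator, x → K = 380. Since 380 < 482, the predator cannot invade.

Threshold x = 482; K < 482, so no, the predator goes extinct.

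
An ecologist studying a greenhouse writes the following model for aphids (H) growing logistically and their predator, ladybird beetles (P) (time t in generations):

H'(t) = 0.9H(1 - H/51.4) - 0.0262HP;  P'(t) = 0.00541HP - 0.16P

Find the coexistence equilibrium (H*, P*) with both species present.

H* ≈ 29.6, P* ≈ 14.6

From dP/dt = 0 with P > 0: 0.00541H* = 0.16, so H* = 29.6.
Substitute into dH/dt = 0: 0.9(1 - 29.6/51.4) = 0.0262P*.
The bracket is 0.425, giving P* = 0.382/0.0262 = 14.6.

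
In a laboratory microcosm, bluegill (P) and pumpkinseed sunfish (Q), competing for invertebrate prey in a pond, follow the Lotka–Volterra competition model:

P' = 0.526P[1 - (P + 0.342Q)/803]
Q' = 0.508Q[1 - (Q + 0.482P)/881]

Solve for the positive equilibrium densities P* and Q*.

Setting both brackets to zero gives the nullclines P + 0.342Q = 803 and 0.482P + Q = 881.
Substituting Q = 881 - 0.482P into the first: P(1 - 0.342·0.482) = 803 - 0.342·881.
So P* = 502/0.835 = 601, and then Q* = 881 - 0.482·601 = 591.

P* ≈ 601, Q* ≈ 591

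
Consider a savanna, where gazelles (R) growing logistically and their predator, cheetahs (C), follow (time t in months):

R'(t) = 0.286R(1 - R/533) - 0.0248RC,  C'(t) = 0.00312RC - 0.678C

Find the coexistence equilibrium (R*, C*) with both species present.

From dC/dt = 0 with C > 0: 0.00312R* = 0.678, so R* = 217.
Substitute into dR/dt = 0: 0.286(1 - 217/533) = 0.0248C*.
The bracket is 0.592, giving C* = 0.169/0.0248 = 6.83.

R* ≈ 217, C* ≈ 6.83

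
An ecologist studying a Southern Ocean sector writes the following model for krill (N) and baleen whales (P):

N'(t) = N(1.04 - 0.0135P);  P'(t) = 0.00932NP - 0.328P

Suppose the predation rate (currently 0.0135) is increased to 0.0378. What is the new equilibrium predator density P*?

P* ≈ 27.5

At the interior fixed point, setting dN/dt = 0 with N > 0 fixes P* = (prey growth rate)/(NP coefficient) — independent of the other coefficients.
With the change, P* = 1.04/0.0378 = 27.5; it falls from 77.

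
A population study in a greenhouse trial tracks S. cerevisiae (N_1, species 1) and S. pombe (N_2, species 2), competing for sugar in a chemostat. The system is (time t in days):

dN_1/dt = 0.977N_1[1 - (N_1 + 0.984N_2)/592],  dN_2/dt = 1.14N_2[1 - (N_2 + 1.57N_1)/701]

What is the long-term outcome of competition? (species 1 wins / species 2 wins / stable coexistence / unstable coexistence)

Compare the nullcline intercepts: K1/α12 = 592/0.984 = 602 < K2 = 701; K2/α21 = 701/1.57 = 446 < K1 = 592.
Since both are reversed, neither can invade when rare; the interior point is a saddle.

unstable coexistence (outcome depends on initial conditions)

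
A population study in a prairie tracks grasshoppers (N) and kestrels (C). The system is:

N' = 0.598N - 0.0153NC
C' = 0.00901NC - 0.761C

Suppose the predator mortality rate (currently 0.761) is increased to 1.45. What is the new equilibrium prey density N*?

N* ≈ 161

At the interior fixed point, setting dC/dt = 0 with C > 0 fixes N* = (predator death rate)/(NC coefficient) — independent of the other coefficients.
With the change, N* = 1.45/0.00901 = 161; it rises from 84.5.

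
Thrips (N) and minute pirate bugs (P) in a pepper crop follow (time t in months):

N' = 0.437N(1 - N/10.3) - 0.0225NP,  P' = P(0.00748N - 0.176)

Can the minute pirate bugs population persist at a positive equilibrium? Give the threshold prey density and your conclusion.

The predator equation gives dP/dt > 0 only when N > 0.176/0.00748 = 23.5.
Without the predator, N → K = 10.3. Since 10.3 < 23.5, the predator cannot invade.

Threshold N = 23.5; K < 23.5, so no, the predator goes extinct.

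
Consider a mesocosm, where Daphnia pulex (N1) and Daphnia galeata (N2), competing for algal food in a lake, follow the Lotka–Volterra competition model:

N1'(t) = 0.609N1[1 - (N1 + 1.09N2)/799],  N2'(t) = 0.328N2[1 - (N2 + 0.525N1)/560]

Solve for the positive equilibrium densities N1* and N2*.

N1* ≈ 441, N2* ≈ 329

Setting both brackets to zero gives the nullclines N1 + 1.09N2 = 799 and 0.525N1 + N2 = 560.
Substituting N2 = 560 - 0.525N1 into the first: N1(1 - 1.09·0.525) = 799 - 1.09·560.
So N1* = 189/0.428 = 441, and then N2* = 560 - 0.525·441 = 329.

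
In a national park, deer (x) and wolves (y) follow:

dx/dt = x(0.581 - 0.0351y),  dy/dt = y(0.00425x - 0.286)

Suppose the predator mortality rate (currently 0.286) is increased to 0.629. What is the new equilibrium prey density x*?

x* ≈ 148

At the interior fixed point, setting dy/dt = 0 with y > 0 fixes x* = (predator death rate)/(xy coefficient) — independent of the other coefficients.
With the change, x* = 0.629/0.00425 = 148; it rises from 67.3.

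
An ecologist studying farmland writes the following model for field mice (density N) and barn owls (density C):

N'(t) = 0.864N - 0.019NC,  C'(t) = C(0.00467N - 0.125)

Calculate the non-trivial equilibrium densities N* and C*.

Set dC/dt = 0 with C > 0: 0.00467N - 0.125 = 0, so N* = 0.125/0.00467 = 26.8.
Set dN/dt = 0 with N > 0: 0.864 - 0.019C = 0, so C* = 0.864/0.019 = 45.5.

N* ≈ 26.8, C* ≈ 45.5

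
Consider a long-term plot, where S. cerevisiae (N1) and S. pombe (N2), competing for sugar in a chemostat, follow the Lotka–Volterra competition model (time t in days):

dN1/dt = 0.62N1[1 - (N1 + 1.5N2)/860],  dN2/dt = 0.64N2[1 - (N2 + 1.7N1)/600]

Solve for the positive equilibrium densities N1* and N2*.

Setting both brackets to zero gives the nullclines N1 + 1.5N2 = 860 and 1.7N1 + N2 = 600.
Substituting N2 = 600 - 1.7N1 into the first: N1(1 - 1.5·1.7) = 860 - 1.5·600.
So N1* = -40/-1.55 = 25.8, and then N2* = 600 - 1.7·25.8 = 556.

N1* ≈ 25.8, N2* ≈ 556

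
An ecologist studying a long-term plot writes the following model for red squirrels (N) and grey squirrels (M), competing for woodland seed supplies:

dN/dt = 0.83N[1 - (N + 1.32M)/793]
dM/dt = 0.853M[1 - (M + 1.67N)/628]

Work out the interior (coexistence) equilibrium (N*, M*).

N* ≈ 29.9, M* ≈ 578

Setting both brackets to zero gives the nullclines N + 1.32M = 793 and 1.67N + M = 628.
Substituting M = 628 - 1.67N into the first: N(1 - 1.32·1.67) = 793 - 1.32·628.
So N* = -36/-1.2 = 29.9, and then M* = 628 - 1.67·29.9 = 578.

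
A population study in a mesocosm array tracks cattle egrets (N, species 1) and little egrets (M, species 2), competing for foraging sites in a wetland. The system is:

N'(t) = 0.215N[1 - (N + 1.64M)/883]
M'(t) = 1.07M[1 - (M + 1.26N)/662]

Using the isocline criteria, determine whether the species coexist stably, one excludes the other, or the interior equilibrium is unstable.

unstable coexistence (outcome depends on initial conditions)

Compare the nullcline intercepts: K1/α12 = 883/1.64 = 538 < K2 = 662; K2/α21 = 662/1.26 = 525 < K1 = 883.
Since both are reversed, neither can invade when rare; the interior point is a saddle.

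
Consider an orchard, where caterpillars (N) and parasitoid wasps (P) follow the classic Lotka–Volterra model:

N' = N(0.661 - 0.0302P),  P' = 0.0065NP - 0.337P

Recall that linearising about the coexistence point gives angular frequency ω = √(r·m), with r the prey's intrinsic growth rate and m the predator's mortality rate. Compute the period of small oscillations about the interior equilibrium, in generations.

Here r = 0.661 and m = 0.337, so r·m = 0.223.
ω = √0.223 = 0.472 per generation, hence T = 2π/ω ≈ 13.3 generations.

T ≈ 13.3 generations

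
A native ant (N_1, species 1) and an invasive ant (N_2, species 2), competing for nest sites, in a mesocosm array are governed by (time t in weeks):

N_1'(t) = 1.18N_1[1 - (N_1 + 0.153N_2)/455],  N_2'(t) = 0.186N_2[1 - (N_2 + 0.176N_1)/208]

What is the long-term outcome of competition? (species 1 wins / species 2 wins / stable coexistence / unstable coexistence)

stable coexistence

Compare the nullcline intercepts: K1/α12 = 455/0.153 = 2970 > K2 = 208; K2/α21 = 208/0.176 = 1180 > K1 = 455.
Since both inequalities hold, each species can invade when rare, so the interior equilibrium is stable.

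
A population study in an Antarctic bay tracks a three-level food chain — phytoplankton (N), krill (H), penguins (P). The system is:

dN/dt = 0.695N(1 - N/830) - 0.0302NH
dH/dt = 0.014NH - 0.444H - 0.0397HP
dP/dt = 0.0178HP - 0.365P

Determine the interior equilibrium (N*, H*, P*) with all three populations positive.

From dP/dt = 0: 0.0178H* = 0.365, so H* = 20.5.
From dN/dt = 0: 0.695(1 - N*/830) = 0.0302·20.5, giving N* = 830·(1 - 0.891) = 90.4.
From dH/dt = 0: 0.014·90.4 - 0.444 = 0.0397P*, so P* = 0.822/0.0397 = 20.7.

N* ≈ 90.4, H* ≈ 20.5, P* ≈ 20.7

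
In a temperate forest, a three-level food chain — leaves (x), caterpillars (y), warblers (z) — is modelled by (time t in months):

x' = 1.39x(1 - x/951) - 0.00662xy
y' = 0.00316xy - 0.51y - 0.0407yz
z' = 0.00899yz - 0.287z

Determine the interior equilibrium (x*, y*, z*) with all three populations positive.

x* ≈ 806, y* ≈ 31.9, z* ≈ 50.1

From dz/dt = 0: 0.00899y* = 0.287, so y* = 31.9.
From dx/dt = 0: 1.39(1 - x*/951) = 0.00662·31.9, giving x* = 951·(1 - 0.152) = 806.
From dy/dt = 0: 0.00316·806 - 0.51 = 0.0407z*, so z* = 2.04/0.0407 = 50.1.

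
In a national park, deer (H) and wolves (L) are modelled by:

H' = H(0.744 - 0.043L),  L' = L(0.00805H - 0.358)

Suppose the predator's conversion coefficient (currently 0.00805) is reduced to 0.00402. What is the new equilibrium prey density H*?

At the interior fixed point, setting dL/dt = 0 with L > 0 fixes H* = (predator death rate)/(HL coefficient) — independent of the other coefficients.
With the change, H* = 0.358/0.00402 = 89.1; it rises from 44.5.

H* ≈ 89.1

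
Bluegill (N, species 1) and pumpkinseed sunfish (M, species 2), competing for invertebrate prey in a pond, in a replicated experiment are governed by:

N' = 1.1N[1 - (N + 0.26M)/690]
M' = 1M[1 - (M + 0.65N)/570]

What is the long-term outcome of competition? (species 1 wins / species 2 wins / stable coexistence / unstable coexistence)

stable coexistence

Compare the nullcline intercepts: K1/α12 = 690/0.26 = 2650 > K2 = 570; K2/α21 = 570/0.65 = 877 > K1 = 690.
Since both inequalities hold, each species can invade when rare, so the interior equilibrium is stable.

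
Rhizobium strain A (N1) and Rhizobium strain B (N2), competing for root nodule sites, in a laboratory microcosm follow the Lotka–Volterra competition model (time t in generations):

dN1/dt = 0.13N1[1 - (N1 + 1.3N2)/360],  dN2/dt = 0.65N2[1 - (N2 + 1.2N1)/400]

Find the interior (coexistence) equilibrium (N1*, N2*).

Setting both brackets to zero gives the nullclines N1 + 1.3N2 = 360 and 1.2N1 + N2 = 400.
Substituting N2 = 400 - 1.2N1 into the first: N1(1 - 1.3·1.2) = 360 - 1.3·400.
So N1* = -160/-0.56 = 286, and then N2* = 400 - 1.2·286 = 57.1.

N1* ≈ 286, N2* ≈ 57.1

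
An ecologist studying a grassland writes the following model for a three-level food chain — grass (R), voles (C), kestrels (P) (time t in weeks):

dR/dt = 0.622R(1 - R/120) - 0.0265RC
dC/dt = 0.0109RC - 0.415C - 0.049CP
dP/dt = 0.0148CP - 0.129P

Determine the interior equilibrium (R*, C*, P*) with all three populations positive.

R* ≈ 75.4, C* ≈ 8.72, P* ≈ 8.31

From dP/dt = 0: 0.0148C* = 0.129, so C* = 8.72.
From dR/dt = 0: 0.622(1 - R*/120) = 0.0265·8.72, giving R* = 120·(1 - 0.371) = 75.4.
From dC/dt = 0: 0.0109·75.4 - 0.415 = 0.049P*, so P* = 0.407/0.049 = 8.31.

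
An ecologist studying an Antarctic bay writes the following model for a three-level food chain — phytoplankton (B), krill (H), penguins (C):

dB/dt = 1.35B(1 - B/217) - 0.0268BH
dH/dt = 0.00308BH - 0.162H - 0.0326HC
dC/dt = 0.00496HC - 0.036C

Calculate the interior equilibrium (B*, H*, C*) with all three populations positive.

B* ≈ 186, H* ≈ 7.26, C* ≈ 12.6

From dC/dt = 0: 0.00496H* = 0.036, so H* = 7.26.
From dB/dt = 0: 1.35(1 - B*/217) = 0.0268·7.26, giving B* = 217·(1 - 0.144) = 186.
From dH/dt = 0: 0.00308·186 - 0.162 = 0.0326C*, so C* = 0.41/0.0326 = 12.6.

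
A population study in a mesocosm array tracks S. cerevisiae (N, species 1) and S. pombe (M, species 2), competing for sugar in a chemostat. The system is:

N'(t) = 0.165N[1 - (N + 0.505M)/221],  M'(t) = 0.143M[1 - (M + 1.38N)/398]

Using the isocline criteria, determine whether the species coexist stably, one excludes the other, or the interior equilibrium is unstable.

stable coexistence

Compare the nullcline intercepts: K1/α12 = 221/0.505 = 438 > K2 = 398; K2/α21 = 398/1.38 = 288 > K1 = 221.
Since both inequalities hold, each species can invade when rare, so the interior equilibrium is stable.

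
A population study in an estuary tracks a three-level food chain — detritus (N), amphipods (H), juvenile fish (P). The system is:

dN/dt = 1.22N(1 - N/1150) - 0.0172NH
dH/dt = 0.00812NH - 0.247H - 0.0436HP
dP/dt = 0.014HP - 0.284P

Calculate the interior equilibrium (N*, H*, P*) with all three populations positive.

N* ≈ 821, H* ≈ 20.3, P* ≈ 147

From dP/dt = 0: 0.014H* = 0.284, so H* = 20.3.
From dN/dt = 0: 1.22(1 - N*/1150) = 0.0172·20.3, giving N* = 1150·(1 - 0.286) = 821.
From dH/dt = 0: 0.00812·821 - 0.247 = 0.0436P*, so P* = 6.42/0.0436 = 147.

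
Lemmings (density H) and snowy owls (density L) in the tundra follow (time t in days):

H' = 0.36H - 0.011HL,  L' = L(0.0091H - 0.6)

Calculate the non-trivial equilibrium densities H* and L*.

Set dL/dt = 0 with L > 0: 0.0091H - 0.6 = 0, so H* = 0.6/0.0091 = 65.9.
Set dH/dt = 0 with H > 0: 0.36 - 0.011L = 0, so L* = 0.36/0.011 = 32.7.

H* ≈ 65.9, L* ≈ 32.7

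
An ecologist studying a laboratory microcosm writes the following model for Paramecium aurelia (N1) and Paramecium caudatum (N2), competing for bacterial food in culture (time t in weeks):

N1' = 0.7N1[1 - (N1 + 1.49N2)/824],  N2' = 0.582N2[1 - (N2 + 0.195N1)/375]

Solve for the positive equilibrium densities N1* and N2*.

N1* ≈ 374, N2* ≈ 302

Setting both brackets to zero gives the nullclines N1 + 1.49N2 = 824 and 0.195N1 + N2 = 375.
Substituting N2 = 375 - 0.195N1 into the first: N1(1 - 1.49·0.195) = 824 - 1.49·375.
So N1* = 265/0.709 = 374, and then N2* = 375 - 0.195·374 = 302.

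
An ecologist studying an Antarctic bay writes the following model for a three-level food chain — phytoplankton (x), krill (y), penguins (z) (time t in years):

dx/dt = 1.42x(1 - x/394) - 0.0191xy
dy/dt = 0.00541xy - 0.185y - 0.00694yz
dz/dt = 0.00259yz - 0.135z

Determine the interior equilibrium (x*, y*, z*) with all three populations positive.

x* ≈ 118, y* ≈ 52.1, z* ≈ 65.1

From dz/dt = 0: 0.00259y* = 0.135, so y* = 52.1.
From dx/dt = 0: 1.42(1 - x*/394) = 0.0191·52.1, giving x* = 394·(1 - 0.701) = 118.
From dy/dt = 0: 0.00541·118 - 0.185 = 0.00694z*, so z* = 0.452/0.00694 = 65.1.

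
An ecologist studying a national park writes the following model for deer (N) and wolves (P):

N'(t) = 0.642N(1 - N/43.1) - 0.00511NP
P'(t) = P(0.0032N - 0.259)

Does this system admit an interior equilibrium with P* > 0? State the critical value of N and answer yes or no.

Threshold N = 80.9; K < 80.9, so no, the predator goes extinct.

The predator equation gives dP/dt > 0 only when N > 0.259/0.0032 = 80.9.
Without the predator, N → K = 43.1. Since 43.1 < 80.9, the predator cannot invade.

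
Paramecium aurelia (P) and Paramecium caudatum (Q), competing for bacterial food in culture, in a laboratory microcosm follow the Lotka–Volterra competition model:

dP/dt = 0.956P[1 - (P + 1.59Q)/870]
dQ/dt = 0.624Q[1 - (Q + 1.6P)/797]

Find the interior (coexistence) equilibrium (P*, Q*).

P* ≈ 257, Q* ≈ 385

Setting both brackets to zero gives the nullclines P + 1.59Q = 870 and 1.6P + Q = 797.
Substituting Q = 797 - 1.6P into the first: P(1 - 1.59·1.6) = 870 - 1.59·797.
So P* = -397/-1.54 = 257, and then Q* = 797 - 1.6·257 = 385.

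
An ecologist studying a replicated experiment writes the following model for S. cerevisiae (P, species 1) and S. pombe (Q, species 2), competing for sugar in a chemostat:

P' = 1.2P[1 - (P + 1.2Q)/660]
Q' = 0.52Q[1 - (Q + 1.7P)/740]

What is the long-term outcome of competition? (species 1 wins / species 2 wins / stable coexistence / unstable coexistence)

Compare the nullcline intercepts: K1/α12 = 660/1.2 = 550 < K2 = 740; K2/α21 = 740/1.7 = 435 < K1 = 660.
Since both are reversed, neither can invade when rare; the interior point is a saddle.

unstable coexistence (outcome depends on initial conditions)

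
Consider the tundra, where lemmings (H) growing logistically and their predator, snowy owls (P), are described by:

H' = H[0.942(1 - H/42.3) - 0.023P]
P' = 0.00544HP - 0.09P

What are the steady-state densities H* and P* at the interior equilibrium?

From dP/dt = 0 with P > 0: 0.00544H* = 0.09, so H* = 16.5.
Substitute into dH/dt = 0: 0.942(1 - 16.5/42.3) = 0.023P*.
The bracket is 0.609, giving P* = 0.574/0.023 = 24.9.

H* ≈ 16.5, P* ≈ 24.9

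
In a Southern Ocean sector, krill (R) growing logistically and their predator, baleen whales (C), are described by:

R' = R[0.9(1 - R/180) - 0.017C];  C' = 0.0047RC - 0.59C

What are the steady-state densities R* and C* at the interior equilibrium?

From dC/dt = 0 with C > 0: 0.0047R* = 0.59, so R* = 126.
Substitute into dR/dt = 0: 0.9(1 - 126/180) = 0.017C*.
The bracket is 0.303, giving C* = 0.272/0.017 = 16.

R* ≈ 126, C* ≈ 16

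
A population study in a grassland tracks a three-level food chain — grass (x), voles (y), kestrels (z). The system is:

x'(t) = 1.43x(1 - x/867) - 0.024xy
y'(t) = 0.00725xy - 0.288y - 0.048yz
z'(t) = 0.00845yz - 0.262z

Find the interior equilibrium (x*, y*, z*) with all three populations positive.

x* ≈ 416, y* ≈ 31, z* ≈ 56.8

From dz/dt = 0: 0.00845y* = 0.262, so y* = 31.
From dx/dt = 0: 1.43(1 - x*/867) = 0.024·31, giving x* = 867·(1 - 0.52) = 416.
From dy/dt = 0: 0.00725·416 - 0.288 = 0.048z*, so z* = 2.73/0.048 = 56.8.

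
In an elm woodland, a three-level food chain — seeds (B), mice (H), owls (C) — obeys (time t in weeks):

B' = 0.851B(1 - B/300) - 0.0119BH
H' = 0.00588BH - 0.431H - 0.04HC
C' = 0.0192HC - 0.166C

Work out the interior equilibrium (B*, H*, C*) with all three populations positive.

From dC/dt = 0: 0.0192H* = 0.166, so H* = 8.65.
From dB/dt = 0: 0.851(1 - B*/300) = 0.0119·8.65, giving B* = 300·(1 - 0.121) = 264.
From dH/dt = 0: 0.00588·264 - 0.431 = 0.04C*, so C* = 1.12/0.04 = 28.

B* ≈ 264, H* ≈ 8.65, C* ≈ 28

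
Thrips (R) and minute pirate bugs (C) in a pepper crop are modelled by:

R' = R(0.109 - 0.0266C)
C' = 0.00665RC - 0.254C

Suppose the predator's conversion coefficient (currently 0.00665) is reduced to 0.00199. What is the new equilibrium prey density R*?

At the interior fixed point, setting dC/dt = 0 with C > 0 fixes R* = (predator death rate)/(RC coefficient) — independent of the other coefficients.
With the change, R* = 0.254/0.00199 = 128; it rises from 38.2.

R* ≈ 128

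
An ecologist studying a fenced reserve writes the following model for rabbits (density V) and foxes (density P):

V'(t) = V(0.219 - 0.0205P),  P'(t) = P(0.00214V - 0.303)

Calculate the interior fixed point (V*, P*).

Set dP/dt = 0 with P > 0: 0.00214V - 0.303 = 0, so V* = 0.303/0.00214 = 142.
Set dV/dt = 0 with V > 0: 0.219 - 0.0205P = 0, so P* = 0.219/0.0205 = 10.7.

V* ≈ 142, P* ≈ 10.7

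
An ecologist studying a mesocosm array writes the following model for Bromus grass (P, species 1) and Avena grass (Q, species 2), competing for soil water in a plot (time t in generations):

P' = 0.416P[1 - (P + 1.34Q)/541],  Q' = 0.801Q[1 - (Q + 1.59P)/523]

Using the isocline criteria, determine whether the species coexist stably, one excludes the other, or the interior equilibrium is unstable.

unstable coexistence (outcome depends on initial conditions)

Compare the nullcline intercepts: K1/α12 = 541/1.34 = 404 < K2 = 523; K2/α21 = 523/1.59 = 329 < K1 = 541.
Since both are reversed, neither can invade when rare; the interior point is a saddle.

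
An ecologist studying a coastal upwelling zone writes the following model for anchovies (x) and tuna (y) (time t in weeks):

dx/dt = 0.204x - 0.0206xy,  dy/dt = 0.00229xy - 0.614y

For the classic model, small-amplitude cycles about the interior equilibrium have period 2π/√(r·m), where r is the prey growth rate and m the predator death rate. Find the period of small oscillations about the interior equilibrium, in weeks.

Here r = 0.204 and m = 0.614, so r·m = 0.125.
ω = √0.125 = 0.354 per week, hence T = 2π/ω ≈ 17.8 weeks.

T ≈ 17.8 weeks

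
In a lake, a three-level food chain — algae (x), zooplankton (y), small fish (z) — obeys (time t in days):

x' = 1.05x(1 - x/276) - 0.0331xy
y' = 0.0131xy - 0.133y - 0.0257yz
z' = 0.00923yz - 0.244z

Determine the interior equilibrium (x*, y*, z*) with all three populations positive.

From dz/dt = 0: 0.00923y* = 0.244, so y* = 26.4.
From dx/dt = 0: 1.05(1 - x*/276) = 0.0331·26.4, giving x* = 276·(1 - 0.833) = 46.
From dy/dt = 0: 0.0131·46 - 0.133 = 0.0257z*, so z* = 0.47/0.0257 = 18.3.

x* ≈ 46, y* ≈ 26.4, z* ≈ 18.3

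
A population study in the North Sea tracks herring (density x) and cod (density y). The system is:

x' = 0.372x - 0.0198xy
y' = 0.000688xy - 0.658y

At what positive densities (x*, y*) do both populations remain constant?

x* ≈ 956, y* ≈ 18.8

Set dy/dt = 0 with y > 0: 0.000688x - 0.658 = 0, so x* = 0.658/0.000688 = 956.
Set dx/dt = 0 with x > 0: 0.372 - 0.0198y = 0, so y* = 0.372/0.0198 = 18.8.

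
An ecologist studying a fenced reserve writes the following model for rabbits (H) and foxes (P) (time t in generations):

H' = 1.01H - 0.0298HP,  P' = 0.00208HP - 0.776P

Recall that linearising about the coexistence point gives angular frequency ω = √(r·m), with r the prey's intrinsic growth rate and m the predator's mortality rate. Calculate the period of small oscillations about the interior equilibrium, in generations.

T ≈ 7.1 generations

Here r = 1.01 and m = 0.776, so r·m = 0.784.
ω = √0.784 = 0.885 per generation, hence T = 2π/ω ≈ 7.1 generations.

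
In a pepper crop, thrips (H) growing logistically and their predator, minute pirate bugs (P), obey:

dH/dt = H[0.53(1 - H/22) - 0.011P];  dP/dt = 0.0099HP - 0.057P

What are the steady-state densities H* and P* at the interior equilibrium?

H* ≈ 5.76, P* ≈ 35.6

From dP/dt = 0 with P > 0: 0.0099H* = 0.057, so H* = 5.76.
Substitute into dH/dt = 0: 0.53(1 - 5.76/22) = 0.011P*.
The bracket is 0.738, giving P* = 0.391/0.011 = 35.6.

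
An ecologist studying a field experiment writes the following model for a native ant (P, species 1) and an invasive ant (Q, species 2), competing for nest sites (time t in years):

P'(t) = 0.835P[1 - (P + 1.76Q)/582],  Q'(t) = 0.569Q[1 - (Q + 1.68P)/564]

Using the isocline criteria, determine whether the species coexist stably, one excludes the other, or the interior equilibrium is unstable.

Compare the nullcline intercepts: K1/α12 = 582/1.76 = 331 < K2 = 564; K2/α21 = 564/1.68 = 336 < K1 = 582.
Since both are reversed, neither can invade when rare; the interior point is a saddle.

unstable coexistence (outcome depends on initial conditions)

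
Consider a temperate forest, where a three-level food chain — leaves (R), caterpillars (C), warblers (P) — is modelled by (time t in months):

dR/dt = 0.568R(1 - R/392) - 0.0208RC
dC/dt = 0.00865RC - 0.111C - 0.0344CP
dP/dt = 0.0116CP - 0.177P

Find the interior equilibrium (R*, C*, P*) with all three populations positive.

From dP/dt = 0: 0.0116C* = 0.177, so C* = 15.3.
From dR/dt = 0: 0.568(1 - R*/392) = 0.0208·15.3, giving R* = 392·(1 - 0.559) = 173.
From dC/dt = 0: 0.00865·173 - 0.111 = 0.0344P*, so P* = 1.39/0.0344 = 40.3.

R* ≈ 173, C* ≈ 15.3, P* ≈ 40.3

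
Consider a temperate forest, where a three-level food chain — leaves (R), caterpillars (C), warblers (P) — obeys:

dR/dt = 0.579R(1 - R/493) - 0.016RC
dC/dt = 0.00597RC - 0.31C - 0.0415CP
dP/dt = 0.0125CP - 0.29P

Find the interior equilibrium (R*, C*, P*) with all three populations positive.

From dP/dt = 0: 0.0125C* = 0.29, so C* = 23.2.
From dR/dt = 0: 0.579(1 - R*/493) = 0.016·23.2, giving R* = 493·(1 - 0.641) = 177.
From dC/dt = 0: 0.00597·177 - 0.31 = 0.0415P*, so P* = 0.746/0.0415 = 18.

R* ≈ 177, C* ≈ 23.2, P* ≈ 18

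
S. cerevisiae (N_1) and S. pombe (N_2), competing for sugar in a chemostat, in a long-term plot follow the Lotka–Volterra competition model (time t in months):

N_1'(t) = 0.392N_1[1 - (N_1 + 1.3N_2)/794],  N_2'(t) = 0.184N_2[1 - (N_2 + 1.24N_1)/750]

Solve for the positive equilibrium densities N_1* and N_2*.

Setting both brackets to zero gives the nullclines N_1 + 1.3N_2 = 794 and 1.24N_1 + N_2 = 750.
Substituting N_2 = 750 - 1.24N_1 into the first: N_1(1 - 1.3·1.24) = 794 - 1.3·750.
So N_1* = -181/-0.612 = 296, and then N_2* = 750 - 1.24·296 = 383.

N_1* ≈ 296, N_2* ≈ 383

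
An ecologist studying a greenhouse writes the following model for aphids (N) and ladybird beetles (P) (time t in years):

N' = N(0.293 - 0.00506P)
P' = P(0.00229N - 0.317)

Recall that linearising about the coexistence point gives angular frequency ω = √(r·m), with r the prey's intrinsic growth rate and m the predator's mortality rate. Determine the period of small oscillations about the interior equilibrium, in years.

T ≈ 20.6 years

Here r = 0.293 and m = 0.317, so r·m = 0.0929.
ω = √0.0929 = 0.305 per year, hence T = 2π/ω ≈ 20.6 years.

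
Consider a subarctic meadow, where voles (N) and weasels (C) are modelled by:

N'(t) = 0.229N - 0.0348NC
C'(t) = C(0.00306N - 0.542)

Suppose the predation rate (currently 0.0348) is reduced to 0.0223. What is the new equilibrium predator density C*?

C* ≈ 10.3

At the interior fixed point, setting dN/dt = 0 with N > 0 fixes C* = (prey growth rate)/(NC coefficient) — independent of the other coefficients.
With the change, C* = 0.229/0.0223 = 10.3; it rises from 6.58.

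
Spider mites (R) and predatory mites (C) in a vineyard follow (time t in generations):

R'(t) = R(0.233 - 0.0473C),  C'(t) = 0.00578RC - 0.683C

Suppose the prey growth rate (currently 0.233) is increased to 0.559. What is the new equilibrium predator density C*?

At the interior fixed point, setting dR/dt = 0 with R > 0 fixes C* = (prey growth rate)/(RC coefficient) — independent of the other coefficients.
With the change, C* = 0.559/0.0473 = 11.8; it rises from 4.93.

C* ≈ 11.8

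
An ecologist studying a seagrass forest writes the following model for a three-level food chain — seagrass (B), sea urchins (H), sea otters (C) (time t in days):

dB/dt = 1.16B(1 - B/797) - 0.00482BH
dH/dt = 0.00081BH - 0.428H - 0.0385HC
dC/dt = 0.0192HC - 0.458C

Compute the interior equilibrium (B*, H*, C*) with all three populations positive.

From dC/dt = 0: 0.0192H* = 0.458, so H* = 23.9.
From dB/dt = 0: 1.16(1 - B*/797) = 0.00482·23.9, giving B* = 797·(1 - 0.0991) = 718.
From dH/dt = 0: 0.00081·718 - 0.428 = 0.0385C*, so C* = 0.154/0.0385 = 3.99.

B* ≈ 718, H* ≈ 23.9, C* ≈ 3.99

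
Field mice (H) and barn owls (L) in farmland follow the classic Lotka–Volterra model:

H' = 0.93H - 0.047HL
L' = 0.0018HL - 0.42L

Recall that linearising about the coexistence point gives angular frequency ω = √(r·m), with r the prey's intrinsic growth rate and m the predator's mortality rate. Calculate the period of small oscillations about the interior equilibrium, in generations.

T ≈ 10.1 generations

Here r = 0.93 and m = 0.42, so r·m = 0.391.
ω = √0.391 = 0.625 per generation, hence T = 2π/ω ≈ 10.1 generations.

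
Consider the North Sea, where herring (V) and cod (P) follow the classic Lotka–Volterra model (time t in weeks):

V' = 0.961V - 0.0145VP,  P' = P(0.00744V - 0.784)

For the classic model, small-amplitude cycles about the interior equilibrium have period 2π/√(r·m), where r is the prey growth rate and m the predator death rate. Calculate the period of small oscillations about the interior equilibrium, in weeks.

Here r = 0.961 and m = 0.784, so r·m = 0.753.
ω = √0.753 = 0.868 per week, hence T = 2π/ω ≈ 7.24 weeks.

T ≈ 7.24 weeks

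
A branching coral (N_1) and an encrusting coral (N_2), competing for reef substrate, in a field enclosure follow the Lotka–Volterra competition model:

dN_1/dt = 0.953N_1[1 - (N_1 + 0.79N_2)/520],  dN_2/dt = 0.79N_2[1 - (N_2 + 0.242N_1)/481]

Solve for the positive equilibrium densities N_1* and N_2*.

Setting both brackets to zero gives the nullclines N_1 + 0.79N_2 = 520 and 0.242N_1 + N_2 = 481.
Substituting N_2 = 481 - 0.242N_1 into the first: N_1(1 - 0.79·0.242) = 520 - 0.79·481.
So N_1* = 140/0.809 = 173, and then N_2* = 481 - 0.242·173 = 439.

N_1* ≈ 173, N_2* ≈ 439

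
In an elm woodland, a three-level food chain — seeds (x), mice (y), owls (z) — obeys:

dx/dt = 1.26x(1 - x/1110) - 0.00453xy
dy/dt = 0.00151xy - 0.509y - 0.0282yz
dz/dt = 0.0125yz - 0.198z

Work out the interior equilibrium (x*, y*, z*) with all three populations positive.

x* ≈ 1050, y* ≈ 15.8, z* ≈ 38

From dz/dt = 0: 0.0125y* = 0.198, so y* = 15.8.
From dx/dt = 0: 1.26(1 - x*/1110) = 0.00453·15.8, giving x* = 1110·(1 - 0.0569) = 1050.
From dy/dt = 0: 0.00151·1050 - 0.509 = 0.0282z*, so z* = 1.07/0.0282 = 38.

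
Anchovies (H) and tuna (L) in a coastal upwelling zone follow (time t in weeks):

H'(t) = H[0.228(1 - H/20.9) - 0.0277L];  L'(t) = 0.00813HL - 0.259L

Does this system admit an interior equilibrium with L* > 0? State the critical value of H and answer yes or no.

The predator equation gives dL/dt > 0 only when H > 0.259/0.00813 = 31.9.
Without the predator, H → K = 20.9. Since 20.9 < 31.9, the predator cannot invade.

Threshold H = 31.9; K < 31.9, so no, the predator goes extinct.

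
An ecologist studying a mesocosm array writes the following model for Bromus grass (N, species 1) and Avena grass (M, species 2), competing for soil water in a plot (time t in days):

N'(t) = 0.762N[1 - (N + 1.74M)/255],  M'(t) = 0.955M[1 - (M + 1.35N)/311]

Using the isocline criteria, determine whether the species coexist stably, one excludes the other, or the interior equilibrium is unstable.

Compare the nullcline intercepts: K1/α12 = 255/1.74 = 147 < K2 = 311; K2/α21 = 311/1.35 = 230 < K1 = 255.
Since both are reversed, neither can invade when rare; the interior point is a saddle.

unstable coexistence (outcome depends on initial conditions)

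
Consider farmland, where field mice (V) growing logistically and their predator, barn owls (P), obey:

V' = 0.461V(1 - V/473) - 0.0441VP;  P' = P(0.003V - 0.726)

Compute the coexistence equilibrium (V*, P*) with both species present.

V* ≈ 242, P* ≈ 5.11

From dP/dt = 0 with P > 0: 0.003V* = 0.726, so V* = 242.
Substitute into dV/dt = 0: 0.461(1 - 242/473) = 0.0441P*.
The bracket is 0.488, giving P* = 0.225/0.0441 = 5.11.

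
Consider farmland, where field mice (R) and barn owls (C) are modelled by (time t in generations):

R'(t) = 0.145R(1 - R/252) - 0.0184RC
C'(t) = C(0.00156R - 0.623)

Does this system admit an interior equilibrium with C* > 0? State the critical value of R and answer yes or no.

The predator equation gives dC/dt > 0 only when R > 0.623/0.00156 = 399.
Without the predator, R → K = 252. Since 252 < 399, the predator cannot invade.

Threshold R = 399; K < 399, so no, the predator goes extinct.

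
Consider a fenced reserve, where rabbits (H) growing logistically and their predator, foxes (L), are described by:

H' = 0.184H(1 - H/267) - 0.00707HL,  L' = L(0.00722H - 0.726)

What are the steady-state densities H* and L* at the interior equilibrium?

From dL/dt = 0 with L > 0: 0.00722H* = 0.726, so H* = 101.
Substitute into dH/dt = 0: 0.184(1 - 101/267) = 0.00707L*.
The bracket is 0.623, giving L* = 0.115/0.00707 = 16.2.

H* ≈ 101, L* ≈ 16.2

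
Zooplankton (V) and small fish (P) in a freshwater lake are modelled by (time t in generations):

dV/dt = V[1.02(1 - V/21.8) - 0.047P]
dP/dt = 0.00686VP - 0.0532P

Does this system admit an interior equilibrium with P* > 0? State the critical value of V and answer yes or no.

The predator equation gives dP/dt > 0 only when V > 0.0532/0.00686 = 7.76.
Without the predator, V → K = 21.8. Since 21.8 > 7.76, the predator can invade and persist.

Threshold V = 7.76; K > 7.76, so yes, the predator persists.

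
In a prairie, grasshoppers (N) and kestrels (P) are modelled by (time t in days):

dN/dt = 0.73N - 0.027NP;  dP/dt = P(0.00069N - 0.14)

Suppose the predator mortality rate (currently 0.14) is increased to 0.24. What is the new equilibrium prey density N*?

N* ≈ 348

At the interior fixed point, setting dP/dt = 0 with P > 0 fixes N* = (predator death rate)/(NP coefficient) — independent of the other coefficients.
With the change, N* = 0.24/0.00069 = 348; it rises from 203.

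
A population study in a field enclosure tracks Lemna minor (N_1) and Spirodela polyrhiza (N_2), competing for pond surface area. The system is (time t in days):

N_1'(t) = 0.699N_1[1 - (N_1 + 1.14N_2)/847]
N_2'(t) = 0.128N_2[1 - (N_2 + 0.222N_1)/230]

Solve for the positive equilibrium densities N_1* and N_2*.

N_1* ≈ 783, N_2* ≈ 56.2

Setting both brackets to zero gives the nullclines N_1 + 1.14N_2 = 847 and 0.222N_1 + N_2 = 230.
Substituting N_2 = 230 - 0.222N_1 into the first: N_1(1 - 1.14·0.222) = 847 - 1.14·230.
So N_1* = 585/0.747 = 783, and then N_2* = 230 - 0.222·783 = 56.2.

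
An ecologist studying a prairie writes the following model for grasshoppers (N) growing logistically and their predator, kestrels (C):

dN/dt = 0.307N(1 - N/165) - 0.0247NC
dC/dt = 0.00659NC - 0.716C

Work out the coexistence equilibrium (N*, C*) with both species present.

From dC/dt = 0 with C > 0: 0.00659N* = 0.716, so N* = 109.
Substitute into dN/dt = 0: 0.307(1 - 109/165) = 0.0247C*.
The bracket is 0.342, giving C* = 0.105/0.0247 = 4.24.

N* ≈ 109, C* ≈ 4.24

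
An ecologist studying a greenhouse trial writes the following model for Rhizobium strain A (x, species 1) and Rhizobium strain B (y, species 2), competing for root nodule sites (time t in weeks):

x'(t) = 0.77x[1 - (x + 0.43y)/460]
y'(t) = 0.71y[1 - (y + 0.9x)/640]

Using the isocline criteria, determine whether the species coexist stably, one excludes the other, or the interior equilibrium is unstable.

Compare the nullcline intercepts: K1/α12 = 460/0.43 = 1070 > K2 = 640; K2/α21 = 640/0.9 = 711 > K1 = 460.
Since both inequalities hold, each species can invade when rare, so the interior equilibrium is stable.

stable coexistence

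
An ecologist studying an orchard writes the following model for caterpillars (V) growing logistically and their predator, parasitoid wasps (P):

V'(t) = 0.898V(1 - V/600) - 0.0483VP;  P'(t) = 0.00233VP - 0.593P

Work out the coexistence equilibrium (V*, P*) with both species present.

From dP/dt = 0 with P > 0: 0.00233V* = 0.593, so V* = 255.
Substitute into dV/dt = 0: 0.898(1 - 255/600) = 0.0483P*.
The bracket is 0.576, giving P* = 0.517/0.0483 = 10.7.

V* ≈ 255, P* ≈ 10.7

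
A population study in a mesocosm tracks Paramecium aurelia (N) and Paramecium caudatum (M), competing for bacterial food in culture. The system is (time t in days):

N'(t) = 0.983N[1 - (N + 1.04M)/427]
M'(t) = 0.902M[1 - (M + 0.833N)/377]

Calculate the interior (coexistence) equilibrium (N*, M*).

Setting both brackets to zero gives the nullclines N + 1.04M = 427 and 0.833N + M = 377.
Substituting M = 377 - 0.833N into the first: N(1 - 1.04·0.833) = 427 - 1.04·377.
So N* = 34.9/0.134 = 261, and then M* = 377 - 0.833·261 = 159.

N* ≈ 261, M* ≈ 159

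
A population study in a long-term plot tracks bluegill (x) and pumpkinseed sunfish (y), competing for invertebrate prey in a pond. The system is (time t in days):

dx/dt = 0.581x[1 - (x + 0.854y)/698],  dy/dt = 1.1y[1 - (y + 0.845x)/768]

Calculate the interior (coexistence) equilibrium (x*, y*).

x* ≈ 151, y* ≈ 640

Setting both brackets to zero gives the nullclines x + 0.854y = 698 and 0.845x + y = 768.
Substituting y = 768 - 0.845x into the first: x(1 - 0.854·0.845) = 698 - 0.854·768.
So x* = 42.1/0.278 = 151, and then y* = 768 - 0.845·151 = 640.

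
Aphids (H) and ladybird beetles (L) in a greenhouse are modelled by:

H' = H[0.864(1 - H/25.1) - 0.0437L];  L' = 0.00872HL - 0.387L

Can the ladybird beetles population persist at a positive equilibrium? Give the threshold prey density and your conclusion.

The predator equation gives dL/dt > 0 only when H > 0.387/0.00872 = 44.4.
Without the predator, H → K = 25.1. Since 25.1 < 44.4, the predator cannot invade.

Threshold H = 44.4; K < 44.4, so no, the predator goes extinct.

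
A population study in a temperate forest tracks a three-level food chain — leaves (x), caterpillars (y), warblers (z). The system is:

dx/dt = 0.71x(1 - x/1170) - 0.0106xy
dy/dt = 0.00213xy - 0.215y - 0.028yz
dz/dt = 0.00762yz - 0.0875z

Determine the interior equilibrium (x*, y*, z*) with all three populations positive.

From dz/dt = 0: 0.00762y* = 0.0875, so y* = 11.5.
From dx/dt = 0: 0.71(1 - x*/1170) = 0.0106·11.5, giving x* = 1170·(1 - 0.171) = 969.
From dy/dt = 0: 0.00213·969 - 0.215 = 0.028z*, so z* = 1.85/0.028 = 66.1.

x* ≈ 969, y* ≈ 11.5, z* ≈ 66.1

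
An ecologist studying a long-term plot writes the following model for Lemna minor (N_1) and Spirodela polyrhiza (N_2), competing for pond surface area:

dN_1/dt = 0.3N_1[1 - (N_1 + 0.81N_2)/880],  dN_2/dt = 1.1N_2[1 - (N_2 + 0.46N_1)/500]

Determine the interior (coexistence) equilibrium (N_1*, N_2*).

N_1* ≈ 757, N_2* ≈ 152

Setting both brackets to zero gives the nullclines N_1 + 0.81N_2 = 880 and 0.46N_1 + N_2 = 500.
Substituting N_2 = 500 - 0.46N_1 into the first: N_1(1 - 0.81·0.46) = 880 - 0.81·500.
So N_1* = 475/0.627 = 757, and then N_2* = 500 - 0.46·757 = 152.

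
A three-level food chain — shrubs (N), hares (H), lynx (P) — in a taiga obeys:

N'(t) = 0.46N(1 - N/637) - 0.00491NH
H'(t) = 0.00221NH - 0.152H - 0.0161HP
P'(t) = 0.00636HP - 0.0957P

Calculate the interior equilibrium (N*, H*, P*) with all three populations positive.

N* ≈ 535, H* ≈ 15, P* ≈ 64

From dP/dt = 0: 0.00636H* = 0.0957, so H* = 15.
From dN/dt = 0: 0.46(1 - N*/637) = 0.00491·15, giving N* = 637·(1 - 0.161) = 535.
From dH/dt = 0: 0.00221·535 - 0.152 = 0.0161P*, so P* = 1.03/0.0161 = 64.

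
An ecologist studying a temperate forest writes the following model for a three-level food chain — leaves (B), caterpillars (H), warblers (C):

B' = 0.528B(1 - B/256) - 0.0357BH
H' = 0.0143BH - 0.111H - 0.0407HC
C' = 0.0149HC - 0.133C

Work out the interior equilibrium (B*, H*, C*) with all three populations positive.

B* ≈ 101, H* ≈ 8.93, C* ≈ 32.9

From dC/dt = 0: 0.0149H* = 0.133, so H* = 8.93.
From dB/dt = 0: 0.528(1 - B*/256) = 0.0357·8.93, giving B* = 256·(1 - 0.604) = 101.
From dH/dt = 0: 0.0143·101 - 0.111 = 0.0407C*, so C* = 1.34/0.0407 = 32.9.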